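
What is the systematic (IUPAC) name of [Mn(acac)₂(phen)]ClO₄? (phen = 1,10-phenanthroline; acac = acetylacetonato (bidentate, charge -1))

bis(acetylacetonato)(1,10-phenanthroline)manganese(III) perchlorate

The 1 perchlorate counter-ion carries a total charge of -1, so each complex ion is 1+.
Ligand charges: 1×1,10-phenanthroline (neutral), 2×acetylacetonato (-1 each); total -2. So Mn + (-2) = 1+, giving Mn = +3.
Ligands are named alphabetically: acetylacetonato before phenanthroline.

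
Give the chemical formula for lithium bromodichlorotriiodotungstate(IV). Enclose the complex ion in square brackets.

Ligands: 3 iodo (I, -1), 2 chloro (Cl, -1), 1 bromo (Br, -1). Ligand charge sum = -6.
With W in oxidation state +4, the complex ion is [W...]^2−.
Charge balance with lithium (+1) requires 1 complex ion per 2 lithium.

Li2[WBrCl2I3]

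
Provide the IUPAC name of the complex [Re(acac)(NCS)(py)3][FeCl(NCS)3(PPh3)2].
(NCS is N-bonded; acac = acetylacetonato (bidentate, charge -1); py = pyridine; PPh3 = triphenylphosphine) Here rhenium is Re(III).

(acetylacetonato)isothiocyanatotris(pyridine)rhenium(III) chlorotriisothiocyanatobis(triphenylphosphine)ferrate(III)

Both ions are complex: the cation is named first with the plain metal name, the anion second with the -ate form; each ion's ligands are alphabetised independently.
Re is given as +3; the cation's ligand charges sum to -2, so the complex cation is 1+.
A 1:1 salt means the anion carries the equal and opposite charge, 1−.
Anion: ligand charges sum to -4; for the ion to be 1−, Fe = +3.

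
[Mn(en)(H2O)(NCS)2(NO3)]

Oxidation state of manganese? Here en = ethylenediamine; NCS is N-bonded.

+3

No counter-ion: the bracketed complex is neutral.
Ligand charges: 1×en neutral; 2×NCS = -2; 1×NO3 = -1; 1×H2O neutral; sum -3.
Mn + (-3) = 0 ⇒ Mn is +3.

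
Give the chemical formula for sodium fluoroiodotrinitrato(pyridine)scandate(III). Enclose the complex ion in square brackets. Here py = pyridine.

Na2[ScFI(NO3)3(py)]

Ligands: 1 iodo (I, -1), 3 nitrato (NO3, -1), 1 pyridine (py, neutral), 1 fluoro (F, -1). Ligand charge sum = -5.
With Sc in oxidation state +3, the complex ion is [Sc...]^2−.
Charge balance with sodium (+1) requires 1 complex ion per 2 sodium.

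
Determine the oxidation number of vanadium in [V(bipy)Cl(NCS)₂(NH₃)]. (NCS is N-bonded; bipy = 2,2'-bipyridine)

+3

No counter-ion: the bracketed complex is neutral.
Ligand charges: 1×Cl = -1; 2×NCS = -2; 1×NH3 neutral; 1×bipy neutral; sum -3.
V + (-3) = 0 ⇒ V is +3.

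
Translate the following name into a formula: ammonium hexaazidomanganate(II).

Ligands: 6 azido (N3, -1). Ligand charge sum = -6.
With Mn in oxidation state +2, the complex ion is [Mn...]^4−.
Charge balance with ammonium (+1) requires 1 complex ion per 4 ammonium.

(NH4)4[Mn(N3)6]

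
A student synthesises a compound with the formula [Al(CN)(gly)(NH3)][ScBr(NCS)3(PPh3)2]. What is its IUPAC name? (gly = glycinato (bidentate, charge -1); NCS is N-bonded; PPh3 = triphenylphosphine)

Both ions are complex: the cation is named first with the plain metal name, the anion second with the -ate form; each ion's ligands are alphabetised independently.
Scandium is always +3 in its complexes; the anion's ligand charges sum to -4, so the complex anion is 1−.
A 1:1 salt means the cation carries the equal and opposite charge, 1+.
Cation: ligand charges sum to -2; for the ion to be 1+, Al = +3.

amminecyano(glycinato)aluminium(III) bromotriisothiocyanatobis(triphenylphosphine)scandate(III)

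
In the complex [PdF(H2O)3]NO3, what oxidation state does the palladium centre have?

+2

1 nitrate outside the brackets (-1 each) → the complex ion is 1+.
Ligand charges: 3×H2O neutral; 1×F = -1; sum -1.
Pd + (-1) = 1+ ⇒ Pd is +2.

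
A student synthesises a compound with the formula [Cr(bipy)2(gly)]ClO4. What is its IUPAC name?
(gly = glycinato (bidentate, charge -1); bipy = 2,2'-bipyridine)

The 1 perchlorate counter-ion carries a total charge of -1, so each complex ion is 1+.
Ligand charges: 1×glycinato (-1 each), 2×2,2'-bipyridine (neutral); total -1. So Cr + (-1) = 1+, giving Cr = +2.
Ligands are named alphabetically: bipyridine before glycinato.

bis(2,2'-bipyridine)(glycinato)chromium(II) perchlorate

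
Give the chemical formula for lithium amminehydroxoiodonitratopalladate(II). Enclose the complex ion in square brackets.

Li[PdI(NH3)(NO3)(OH)]

Ligands: 1 hydroxo (OH, -1), 1 ammine (NH3, neutral), 1 nitrato (NO3, -1), 1 iodo (I, -1). Ligand charge sum = -3.
Charge balance with lithium (+1) requires 1 complex ion per 1 lithium.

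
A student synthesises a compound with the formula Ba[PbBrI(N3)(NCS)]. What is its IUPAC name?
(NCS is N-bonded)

barium azidobromoiodoisothiocyanatoplumbate(II)

The 1 barium counter-ion carries a total charge of +2, so each complex ion is 2−.
Ligand charges: 1×iodo (-1 each), 1×azido (-1 each), 1×isothiocyanato (-1 each), 1×bromo (-1 each); total -4. So Pb + (-4) = 2−, giving Pb = +2.
The complex ion is anionic, so lead takes the -ate form plumbate(II).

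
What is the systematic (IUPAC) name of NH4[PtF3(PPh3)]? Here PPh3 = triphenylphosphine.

ammonium trifluoro(triphenylphosphine)platinate(II)

The 1 ammonium counter-ion carries a total charge of +1, so each complex ion is 1−.
Ligand charges: 3×fluoro (-1 each), 1×triphenylphosphine (neutral); total -3. So Pt + (-3) = 1−, giving Pt = +2.
Ligands are named alphabetically: fluoro before triphenylphosphine.
The complex ion is anionic, so platinum takes the -ate form platinate(II).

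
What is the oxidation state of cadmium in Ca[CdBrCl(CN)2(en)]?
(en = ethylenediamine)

+2

1 calcium outside the brackets (+2 each) → the complex ion is 2−.
Ligand charges: 2×CN = -2; 1×Cl = -1; 1×Br = -1; 1×en neutral; sum -4.
Cd + (-4) = 2− ⇒ Cd is +2.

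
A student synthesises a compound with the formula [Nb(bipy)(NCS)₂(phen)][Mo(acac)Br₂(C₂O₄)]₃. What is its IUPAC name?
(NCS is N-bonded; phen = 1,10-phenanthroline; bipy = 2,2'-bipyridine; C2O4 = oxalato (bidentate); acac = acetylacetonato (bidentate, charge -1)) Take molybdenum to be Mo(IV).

Mo is given as +4; the anion's ligand charges sum to -5, so the complex anion is 1−.
With 3 anions per cation, the cation must be 3×1 = 3+.
Cation: ligand charges sum to -2; for the ion to be 3+, Nb = +5.

(2,2'-bipyridine)diisothiocyanato(1,10-phenanthroline)niobium(V) (acetylacetonato)dibromooxalatomolybdate(IV)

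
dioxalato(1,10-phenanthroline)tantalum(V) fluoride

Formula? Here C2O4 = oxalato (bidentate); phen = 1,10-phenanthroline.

Ligands: 2 oxalato (C2O4, -2), 1 1,10-phenanthroline (phen, neutral). Ligand charge sum = -4.
With Ta in oxidation state +5, the complex ion is [Ta...]^1+.
Charge balance with fluoride (-1) requires 1 complex ion per 1 fluoride.

[Ta(C2O4)2(phen)]F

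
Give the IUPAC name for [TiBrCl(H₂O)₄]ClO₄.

tetraaquabromochlorotitanium(III) perchlorate

The 1 perchlorate counter-ion carries a total charge of -1, so each complex ion is 1+.
Ligand charges: 1×chloro (-1 each), 4×aqua (neutral), 1×bromo (-1 each); total -2. So Ti + (-2) = 1+, giving Ti = +3.
Ligands are named alphabetically: aqua before bromo before chloro.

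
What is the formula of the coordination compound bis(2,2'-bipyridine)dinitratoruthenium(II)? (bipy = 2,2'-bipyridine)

Ligands: 2 2,2'-bipyridine (bipy, neutral), 2 nitrato (NO3, -1). Ligand charge sum = -2.
With Ru in oxidation state +2, the complex ion is [Ru...].

[Ru(bipy)2(NO3)2]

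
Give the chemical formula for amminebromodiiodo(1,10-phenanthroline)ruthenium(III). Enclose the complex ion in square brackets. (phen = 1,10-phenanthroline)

[RuBrI2(NH3)(phen)]

Ligands: 1 bromo (Br, -1), 2 iodo (I, -1), 1 1,10-phenanthroline (phen, neutral), 1 ammine (NH3, neutral). Ligand charge sum = -3.
With Ru in oxidation state +3, the complex ion is [Ru...].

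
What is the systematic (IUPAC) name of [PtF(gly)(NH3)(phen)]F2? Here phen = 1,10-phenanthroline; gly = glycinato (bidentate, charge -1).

The 2 fluoride counter-ions carry a total charge of -2, so each complex ion is 2+.
Ligand charges: 1×ammine (neutral), 1×1,10-phenanthroline (neutral), 1×glycinato (-1 each), 1×fluoro (-1 each); total -2. So Pt + (-2) = 2+, giving Pt = +4.
Ligands are named alphabetically: ammine before fluoro before glycinato before phenanthroline.

amminefluoro(glycinato)(1,10-phenanthroline)platinum(IV) fluoride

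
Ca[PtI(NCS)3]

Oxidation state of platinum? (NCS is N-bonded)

1 calcium outside the brackets (+2 each) → the complex ion is 2−.
Ligand charges: 3×NCS = -3; 1×I = -1; sum -4.
Pt + (-4) = 2− ⇒ Pt is +2.

+2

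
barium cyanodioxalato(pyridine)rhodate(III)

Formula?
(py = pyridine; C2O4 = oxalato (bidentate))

Ligands: 1 pyridine (py, neutral), 2 oxalato (C2O4, -2), 1 cyano (CN, -1). Ligand charge sum = -5.
With Rh in oxidation state +3, the complex ion is [Rh...]^2−.
Charge balance with barium (+2) requires 1 complex ion per 1 barium.

Ba[Rh(C2O4)2(CN)(py)]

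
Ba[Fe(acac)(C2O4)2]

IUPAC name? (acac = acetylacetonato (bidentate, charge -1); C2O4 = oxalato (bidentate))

The 1 barium counter-ion carries a total charge of +2, so each complex ion is 2−.
Ligand charges: 1×acetylacetonato (-1 each), 2×oxalato (-2 each); total -5. So Fe + (-5) = 2−, giving Fe = +3.
The complex ion is anionic, so iron takes the -ate form ferrate(III).

barium (acetylacetonato)dioxalatoferrate(III)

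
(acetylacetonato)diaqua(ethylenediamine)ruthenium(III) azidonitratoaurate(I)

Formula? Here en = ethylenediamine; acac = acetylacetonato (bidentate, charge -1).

Cation [Ru…]: ligand charges -1, Ru(III) ⇒ ion charge 2+.
Anion [Au…]: ligand charges -2, Au(I) ⇒ ion charge 1−.

[Ru(acac)(en)(H2O)2][Au(N3)(NO3)]2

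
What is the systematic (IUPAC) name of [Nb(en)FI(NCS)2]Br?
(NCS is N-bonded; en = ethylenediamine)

The 1 bromide counter-ion carries a total charge of -1, so each complex ion is 1+.
Ligand charges: 1×iodo (-1 each), 2×isothiocyanato (-1 each), 1×ethylenediamine (neutral), 1×fluoro (-1 each); total -4. So Nb + (-4) = 1+, giving Nb = +5.
Ligands are named alphabetically: ethylenediamine before fluoro before iodo before isothiocyanato.

(ethylenediamine)fluoroiododiisothiocyanatoniobium(V) bromide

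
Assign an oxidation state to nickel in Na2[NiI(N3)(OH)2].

2 sodium outside the brackets (+1 each) → the complex ion is 2−.
Ligand charges: 1×I = -1; 1×N3 = -1; 2×OH = -2; sum -4.
Ni + (-4) = 2− ⇒ Ni is +2.

+2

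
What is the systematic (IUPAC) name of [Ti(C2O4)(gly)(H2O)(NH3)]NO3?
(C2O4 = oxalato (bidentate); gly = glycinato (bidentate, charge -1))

ammineaqua(glycinato)oxalatotitanium(IV) nitrate

The 1 nitrate counter-ion carries a total charge of -1, so each complex ion is 1+.
Ligand charges: 1×oxalato (-2 each), 1×aqua (neutral), 1×ammine (neutral), 1×glycinato (-1 each); total -3. So Ti + (-3) = 1+, giving Ti = +4.
Ligands are named alphabetically: ammine before aqua before glycinato before oxalato.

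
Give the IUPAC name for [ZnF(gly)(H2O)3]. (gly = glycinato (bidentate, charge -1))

There is no counter-ion, so the complex is neutral overall.
Ligand charges: 1×fluoro (-1 each), 3×aqua (neutral), 1×glycinato (-1 each); total -2. So Zn + (-2) = 0, giving Zn = +2.
Ligands are named alphabetically: aqua before fluoro before glycinato.

triaquafluoro(glycinato)zinc(II)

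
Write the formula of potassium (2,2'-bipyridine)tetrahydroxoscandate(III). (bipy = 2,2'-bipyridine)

Ligands: 1 2,2'-bipyridine (bipy, neutral), 4 hydroxo (OH, -1). Ligand charge sum = -4.
Charge balance with potassium (+1) requires 1 complex ion per 1 potassium.

K[Sc(bipy)(OH)4]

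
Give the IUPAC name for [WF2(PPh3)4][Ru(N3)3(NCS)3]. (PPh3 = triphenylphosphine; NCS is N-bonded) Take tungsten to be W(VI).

Both ions are complex: the cation is named first with the plain metal name, the anion second with the -ate form; each ion's ligands are alphabetised independently.
W is given as +6; the cation's ligand charges sum to -2, so the complex cation is 4+.
A 1:1 salt means the anion carries the equal and opposite charge, 4−.
Anion: ligand charges sum to -6; for the ion to be 4−, Ru = +2.

difluorotetrakis(triphenylphosphine)tungsten(VI) triazidotriisothiocyanatoruthenate(II)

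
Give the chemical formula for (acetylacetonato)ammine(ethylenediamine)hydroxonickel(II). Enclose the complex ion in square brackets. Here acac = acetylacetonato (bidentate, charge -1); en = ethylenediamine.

Ligands: 1 acetylacetonato (acac, -1), 1 ethylenediamine (en, neutral), 1 ammine (NH3, neutral), 1 hydroxo (OH, -1). Ligand charge sum = -2.
With Ni in oxidation state +2, the complex ion is [Ni...].

[Ni(acac)(en)(NH3)(OH)]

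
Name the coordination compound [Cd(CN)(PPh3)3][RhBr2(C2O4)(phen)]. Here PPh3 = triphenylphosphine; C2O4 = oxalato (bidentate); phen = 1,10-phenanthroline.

cyanotris(triphenylphosphine)cadmium(II) dibromooxalato(1,10-phenanthroline)rhodate(III)

Both ions are complex: the cation is named first with the plain metal name, the anion second with the -ate form; each ion's ligands are alphabetised independently.
Cadmium is always +2 in its complexes; the cation's ligand charges sum to -1, so the complex cation is 1+.
A 1:1 salt means the anion carries the equal and opposite charge, 1−.
Anion: ligand charges sum to -4; for the ion to be 1−, Rh = +3.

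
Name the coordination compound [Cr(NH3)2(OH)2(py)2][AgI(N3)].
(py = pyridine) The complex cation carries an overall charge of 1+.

diamminedihydroxobis(pyridine)chromium(III) azidoiodoargentate(I)

Both ions are complex: the cation is named first with the plain metal name, the anion second with the -ate form; each ion's ligands are alphabetised independently.
The complex cation is given as 1+; its ligand charges sum to -2, so Cr = +3.
A 1:1 salt means the anion carries the equal and opposite charge, 1−.
Anion: ligand charges sum to -2; for the ion to be 1−, Ag = +1.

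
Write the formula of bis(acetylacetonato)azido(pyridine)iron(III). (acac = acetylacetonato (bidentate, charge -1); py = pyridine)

[Fe(acac)2(N3)(py)]

Ligands: 2 acetylacetonato (acac, -1), 1 azido (N3, -1), 1 pyridine (py, neutral). Ligand charge sum = -3.
With Fe in oxidation state +3, the complex ion is [Fe...].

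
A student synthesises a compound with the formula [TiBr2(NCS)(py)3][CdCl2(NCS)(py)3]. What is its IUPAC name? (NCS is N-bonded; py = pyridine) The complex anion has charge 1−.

Both ions are complex: the cation is named first with the plain metal name, the anion second with the -ate form; each ion's ligands are alphabetised independently.
The complex anion is given as 1−; its ligand charges sum to -3, so Cd = +2.
A 1:1 salt means the cation carries the equal and opposite charge, 1+.
Cation: ligand charges sum to -3; for the ion to be 1+, Ti = +4.

dibromoisothiocyanatotris(pyridine)titanium(IV) dichloroisothiocyanatotris(pyridine)cadmate(II)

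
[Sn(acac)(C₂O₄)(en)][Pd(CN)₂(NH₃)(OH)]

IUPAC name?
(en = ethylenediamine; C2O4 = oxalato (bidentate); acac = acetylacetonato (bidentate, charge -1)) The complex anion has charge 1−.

(acetylacetonato)(ethylenediamine)oxalatotin(IV) amminedicyanohydroxopalladate(II)

The complex anion is given as 1−; its ligand charges sum to -3, so Pd = +2.
A 1:1 salt means the cation carries the equal and opposite charge, 1+.
Cation: ligand charges sum to -3; for the ion to be 1+, Sn = +4.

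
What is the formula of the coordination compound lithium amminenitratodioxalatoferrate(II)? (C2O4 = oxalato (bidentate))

Li3[Fe(C2O4)2(NH3)(NO3)]

Ligands: 1 nitrato (NO3, -1), 1 ammine (NH3, neutral), 2 oxalato (C2O4, -2). Ligand charge sum = -5.
With Fe in oxidation state +2, the complex ion is [Fe...]^3−.
Charge balance with lithium (+1) requires 1 complex ion per 3 lithium.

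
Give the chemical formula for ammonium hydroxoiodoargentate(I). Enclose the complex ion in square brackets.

NH4[AgI(OH)]

Ligands: 1 iodo (I, -1), 1 hydroxo (OH, -1). Ligand charge sum = -2.
With Ag in oxidation state +1, the complex ion is [Ag...]^1−.
Charge balance with ammonium (+1) requires 1 complex ion per 1 ammonium.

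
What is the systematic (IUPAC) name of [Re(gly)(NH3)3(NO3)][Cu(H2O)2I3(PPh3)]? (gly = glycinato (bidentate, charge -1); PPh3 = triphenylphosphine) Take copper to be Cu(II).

Cu is given as +2; the anion's ligand charges sum to -3, so the complex anion is 1−.
A 1:1 salt means the cation carries the equal and opposite charge, 1+.
Cation: ligand charges sum to -2; for the ion to be 1+, Re = +3.

triammine(glycinato)nitratorhenium(III) diaquatriiodo(triphenylphosphine)cuprate(II)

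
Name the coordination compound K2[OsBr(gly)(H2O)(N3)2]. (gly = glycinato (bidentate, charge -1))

The 2 potassium counter-ions carry a total charge of +2, so each complex ion is 2−.
Ligand charges: 2×azido (-1 each), 1×glycinato (-1 each), 1×bromo (-1 each), 1×aqua (neutral); total -4. So Os + (-4) = 2−, giving Os = +2.
Ligands are named alphabetically: aqua before azido before bromo before glycinato.
The complex ion is anionic, so osmium takes the -ate form osmate(II).

potassium aquadiazidobromo(glycinato)osmate(II)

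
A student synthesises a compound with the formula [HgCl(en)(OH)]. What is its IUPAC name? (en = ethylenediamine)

There is no counter-ion, so the complex is neutral overall.
Ligand charges: 1×chloro (-1 each), 1×ethylenediamine (neutral), 1×hydroxo (-1 each); total -2. So Hg + (-2) = 0, giving Hg = +2.
Ligands are named alphabetically: chloro before ethylenediamine before hydroxo.

chloro(ethylenediamine)hydroxomercury(II)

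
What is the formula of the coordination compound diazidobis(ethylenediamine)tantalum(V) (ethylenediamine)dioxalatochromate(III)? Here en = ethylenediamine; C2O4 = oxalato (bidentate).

Cation [Ta…]: ligand charges -2, Ta(V) ⇒ ion charge 3+.
Anion [Cr…]: ligand charges -4, Cr(III) ⇒ ion charge 1−.
One 3+ cation requires 3 of the 1− anion.

[Ta(en)2(N3)2][Cr(C2O4)2(en)]3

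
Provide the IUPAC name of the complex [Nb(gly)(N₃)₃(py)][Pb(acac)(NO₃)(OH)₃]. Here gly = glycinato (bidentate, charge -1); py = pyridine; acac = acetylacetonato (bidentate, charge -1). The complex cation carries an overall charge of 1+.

The complex cation is given as 1+; its ligand charges sum to -4, so Nb = +5.
A 1:1 salt means the anion carries the equal and opposite charge, 1−.
Anion: ligand charges sum to -5; for the ion to be 1−, Pb = +4.

triazido(glycinato)(pyridine)niobium(V) (acetylacetonato)trihydroxonitratoplumbate(IV)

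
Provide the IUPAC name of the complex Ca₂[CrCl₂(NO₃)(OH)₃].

calcium dichlorotrihydroxonitratochromate(II)

The 2 calcium counter-ions carry a total charge of +4, so each complex ion is 4−.
Ligand charges: 1×nitrato (-1 each), 3×hydroxo (-1 each), 2×chloro (-1 each); total -6. So Cr + (-6) = 4−, giving Cr = +2.
Ligands are named alphabetically: chloro before hydroxo before nitrato.
The complex ion is anionic, so chromium takes the -ate form chromate(II).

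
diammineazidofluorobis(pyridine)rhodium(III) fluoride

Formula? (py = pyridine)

[RhF(N3)(NH3)2(py)2]F

Ligands: 2 ammine (NH3, neutral), 1 fluoro (F, -1), 2 pyridine (py, neutral), 1 azido (N3, -1). Ligand charge sum = -2.
With Rh in oxidation state +3, the complex ion is [Rh...]^1+.
Charge balance with fluoride (-1) requires 1 complex ion per 1 fluoride.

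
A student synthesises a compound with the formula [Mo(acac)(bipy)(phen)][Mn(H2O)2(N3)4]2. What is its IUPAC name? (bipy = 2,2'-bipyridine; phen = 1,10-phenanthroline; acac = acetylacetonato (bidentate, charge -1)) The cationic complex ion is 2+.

Both ions are complex: the cation is named first with the plain metal name, the anion second with the -ate form; each ion's ligands are alphabetised independently.
The complex cation is given as 2+; its ligand charges sum to -1, so Mo = +3.
With 2 anions per cation, each anion must be 2/2 = 1−.
Anion: ligand charges sum to -4; for the ion to be 1−, Mn = +3.

(acetylacetonato)(2,2'-bipyridine)(1,10-phenanthroline)molybdenum(III) diaquatetraazidomanganate(III)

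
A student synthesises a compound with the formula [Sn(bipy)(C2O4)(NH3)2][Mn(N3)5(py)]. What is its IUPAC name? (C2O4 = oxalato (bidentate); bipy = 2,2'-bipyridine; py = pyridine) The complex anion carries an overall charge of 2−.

diammine(2,2'-bipyridine)oxalatotin(IV) pentaazido(pyridine)manganate(III)

Both ions are complex: the cation is named first with the plain metal name, the anion second with the -ate form; each ion's ligands are alphabetised independently.
The complex anion is given as 2−; its ligand charges sum to -5, so Mn = +3.
A 1:1 salt means the cation carries the equal and opposite charge, 2+.
Cation: ligand charges sum to -2; for the ion to be 2+, Sn = +4.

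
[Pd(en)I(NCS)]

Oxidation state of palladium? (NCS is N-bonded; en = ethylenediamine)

No counter-ion: the bracketed complex is neutral.
Ligand charges: 1×NCS = -1; 1×en neutral; 1×I = -1; sum -2.
Pd + (-2) = 0 ⇒ Pd is +2.

+2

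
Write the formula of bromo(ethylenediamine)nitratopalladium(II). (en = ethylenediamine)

[PdBr(en)(NO3)]

Ligands: 1 ethylenediamine (en, neutral), 1 bromo (Br, -1), 1 nitrato (NO3, -1). Ligand charge sum = -2.
With Pd in oxidation state +2, the complex ion is [Pd...].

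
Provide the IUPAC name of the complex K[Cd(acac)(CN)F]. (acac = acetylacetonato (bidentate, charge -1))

potassium (acetylacetonato)cyanofluorocadmate(II)

The 1 potassium counter-ion carries a total charge of +1, so each complex ion is 1−.
Ligand charges: 1×acetylacetonato (-1 each), 1×fluoro (-1 each), 1×cyano (-1 each); total -3. So Cd + (-3) = 1−, giving Cd = +2.
Ligands are named alphabetically: acetylacetonato before cyano before fluoro.
The complex ion is anionic, so cadmium takes the -ate form cadmate(II).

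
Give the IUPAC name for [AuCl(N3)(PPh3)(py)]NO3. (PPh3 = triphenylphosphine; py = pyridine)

The 1 nitrate counter-ion carries a total charge of -1, so each complex ion is 1+.
Ligand charges: 1×chloro (-1 each), 1×triphenylphosphine (neutral), 1×azido (-1 each), 1×pyridine (neutral); total -2. So Au + (-2) = 1+, giving Au = +3.
Ligands are named alphabetically: azido before chloro before pyridine before triphenylphosphine.

azidochloro(pyridine)(triphenylphosphine)gold(III) nitrate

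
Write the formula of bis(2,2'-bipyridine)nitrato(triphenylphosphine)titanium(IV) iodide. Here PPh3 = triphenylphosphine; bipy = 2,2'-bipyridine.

[Ti(bipy)2(NO3)(PPh3)]I3

Ligands: 1 triphenylphosphine (PPh3, neutral), 1 nitrato (NO3, -1), 2 2,2'-bipyridine (bipy, neutral). Ligand charge sum = -1.
With Ti in oxidation state +4, the complex ion is [Ti...]^3+.
Charge balance with iodide (-1) requires 1 complex ion per 3 iodide.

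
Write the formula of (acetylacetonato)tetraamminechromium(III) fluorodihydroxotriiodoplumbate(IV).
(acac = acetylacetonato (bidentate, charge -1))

Cation [Cr…]: ligand charges -1, Cr(III) ⇒ ion charge 2+.
Anion [Pb…]: ligand charges -6, Pb(IV) ⇒ ion charge 2−.

[Cr(acac)(NH3)4][PbFI3(OH)2]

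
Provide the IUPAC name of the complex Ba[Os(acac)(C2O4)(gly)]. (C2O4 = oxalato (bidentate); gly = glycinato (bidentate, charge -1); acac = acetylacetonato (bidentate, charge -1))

barium (acetylacetonato)(glycinato)oxalatoosmate(II)

The 1 barium counter-ion carries a total charge of +2, so each complex ion is 2−.
Ligand charges: 1×oxalato (-2 each), 1×glycinato (-1 each), 1×acetylacetonato (-1 each); total -4. So Os + (-4) = 2−, giving Os = +2.
Ligands are named alphabetically: acetylacetonato before glycinato before oxalato.
The complex ion is anionic, so osmium takes the -ate form osmate(II).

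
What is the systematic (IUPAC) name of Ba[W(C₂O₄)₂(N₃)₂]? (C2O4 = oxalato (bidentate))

The 1 barium counter-ion carries a total charge of +2, so each complex ion is 2−.
Ligand charges: 2×azido (-1 each), 2×oxalato (-2 each); total -6. So W + (-6) = 2−, giving W = +4.
The complex ion is anionic, so tungsten takes the -ate form tungstate(IV).

barium diazidodioxalatotungstate(IV)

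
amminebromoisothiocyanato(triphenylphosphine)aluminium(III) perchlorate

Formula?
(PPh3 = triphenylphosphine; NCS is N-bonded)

Ligands: 1 triphenylphosphine (PPh3, neutral), 1 bromo (Br, -1), 1 ammine (NH3, neutral), 1 isothiocyanato (NCS, -1). Ligand charge sum = -2.
With Al in oxidation state +3, the complex ion is [Al...]^1+.
Charge balance with perchlorate (-1) requires 1 complex ion per 1 perchlorate.

[AlBr(NCS)(NH3)(PPh3)]ClO4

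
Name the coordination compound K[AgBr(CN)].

The 1 potassium counter-ion carries a total charge of +1, so each complex ion is 1−.
Ligand charges: 1×bromo (-1 each), 1×cyano (-1 each); total -2. So Ag + (-2) = 1−, giving Ag = +1.
Ligands are named alphabetically: bromo before cyano.
The complex ion is anionic, so silver takes the -ate form argentate(I).

potassium bromocyanoargentate(I)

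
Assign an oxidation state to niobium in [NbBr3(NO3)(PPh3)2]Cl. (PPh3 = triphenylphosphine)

1 chloride outside the brackets (-1 each) → the complex ion is 1+.
Ligand charges: 1×NO3 = -1; 3×Br = -3; 2×PPh3 neutral; sum -4.
Nb + (-4) = 1+ ⇒ Nb is +5.

+5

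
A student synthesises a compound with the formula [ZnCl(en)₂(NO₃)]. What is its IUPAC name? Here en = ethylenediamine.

There is no counter-ion, so the complex is neutral overall.
Ligand charges: 2×ethylenediamine (neutral), 1×chloro (-1 each), 1×nitrato (-1 each); total -2. So Zn + (-2) = 0, giving Zn = +2.
Ligands are named alphabetically: chloro before ethylenediamine before nitrato.

chlorobis(ethylenediamine)nitratozinc(II)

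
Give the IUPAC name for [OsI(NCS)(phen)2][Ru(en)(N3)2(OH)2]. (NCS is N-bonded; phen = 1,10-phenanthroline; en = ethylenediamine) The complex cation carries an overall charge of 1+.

iodoisothiocyanatobis(1,10-phenanthroline)osmium(III) diazido(ethylenediamine)dihydroxoruthenate(III)

Both ions are complex: the cation is named first with the plain metal name, the anion second with the -ate form; each ion's ligands are alphabetised independently.
The complex cation is given as 1+; its ligand charges sum to -2, so Os = +3.
A 1:1 salt means the anion carries the equal and opposite charge, 1−.
Anion: ligand charges sum to -4; for the ion to be 1−, Ru = +3.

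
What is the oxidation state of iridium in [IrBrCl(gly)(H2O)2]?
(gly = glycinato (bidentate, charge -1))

+3

No counter-ion: the bracketed complex is neutral.
Ligand charges: 1×Cl = -1; 1×gly = -1; 1×Br = -1; 2×H2O neutral; sum -3.
Ir + (-3) = 0 ⇒ Ir is +3.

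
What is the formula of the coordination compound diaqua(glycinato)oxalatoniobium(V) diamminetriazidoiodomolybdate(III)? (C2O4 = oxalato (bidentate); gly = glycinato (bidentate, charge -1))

Cation [Nb…]: ligand charges -3, Nb(V) ⇒ ion charge 2+.
Anion [Mo…]: ligand charges -4, Mo(III) ⇒ ion charge 1−.

[Nb(C2O4)(gly)(H2O)2][MoI(N3)3(NH3)2]2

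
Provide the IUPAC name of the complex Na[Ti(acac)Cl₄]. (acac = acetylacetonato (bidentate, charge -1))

The 1 sodium counter-ion carries a total charge of +1, so each complex ion is 1−.
Ligand charges: 1×acetylacetonato (-1 each), 4×chloro (-1 each); total -5. So Ti + (-5) = 1−, giving Ti = +4.
Ligands are named alphabetically: acetylacetonato before chloro.
The complex ion is anionic, so titanium takes the -ate form titanate(IV).

sodium (acetylacetonato)tetrachlorotitanate(IV)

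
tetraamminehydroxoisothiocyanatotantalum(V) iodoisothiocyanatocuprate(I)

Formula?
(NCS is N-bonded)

Cation [Ta…]: ligand charges -2, Ta(V) ⇒ ion charge 3+.
Anion [Cu…]: ligand charges -2, Cu(I) ⇒ ion charge 1−.

[Ta(NCS)(NH3)4(OH)][CuI(NCS)]3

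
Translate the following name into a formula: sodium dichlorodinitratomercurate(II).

Ligands: 2 chloro (Cl, -1), 2 nitrato (NO3, -1). Ligand charge sum = -4.
With Hg in oxidation state +2, the complex ion is [Hg...]^2−.
Charge balance with sodium (+1) requires 1 complex ion per 2 sodium.

Na2[HgCl2(NO3)2]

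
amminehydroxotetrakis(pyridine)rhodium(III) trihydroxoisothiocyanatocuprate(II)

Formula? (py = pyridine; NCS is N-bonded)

Cation [Rh…]: ligand charges -1, Rh(III) ⇒ ion charge 2+.
Anion [Cu…]: ligand charges -4, Cu(II) ⇒ ion charge 2−.
One 2+ cation balances one 2− anion.

[Rh(NH3)(OH)(py)4][Cu(NCS)(OH)3]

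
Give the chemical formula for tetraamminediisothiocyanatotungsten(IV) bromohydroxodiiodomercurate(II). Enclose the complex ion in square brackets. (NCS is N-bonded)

[W(NCS)2(NH3)4][HgBrI2(OH)]

Cation [W…]: ligand charges -2, W(IV) ⇒ ion charge 2+.
Anion [Hg…]: ligand charges -4, Hg(II) ⇒ ion charge 2−.
One 2+ cation balances one 2− anion.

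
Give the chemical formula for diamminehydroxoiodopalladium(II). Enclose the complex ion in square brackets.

[PdI(NH3)2(OH)]

Ligands: 2 ammine (NH3, neutral), 1 hydroxo (OH, -1), 1 iodo (I, -1). Ligand charge sum = -2.
With Pd in oxidation state +2, the complex ion is [Pd...].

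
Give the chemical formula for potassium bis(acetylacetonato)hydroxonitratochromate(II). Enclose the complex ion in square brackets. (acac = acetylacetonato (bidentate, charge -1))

K2[Cr(acac)2(NO3)(OH)]

Ligands: 1 nitrato (NO3, -1), 1 hydroxo (OH, -1), 2 acetylacetonato (acac, -1). Ligand charge sum = -4.
Charge balance with potassium (+1) requires 1 complex ion per 2 potassium.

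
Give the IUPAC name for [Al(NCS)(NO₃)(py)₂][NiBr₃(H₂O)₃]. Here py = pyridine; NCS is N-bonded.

isothiocyanatonitratobis(pyridine)aluminium(III) triaquatribromonickelate(II)

Aluminium is always +3 in its complexes; the cation's ligand charges sum to -2, so the complex cation is 1+.
A 1:1 salt means the anion carries the equal and opposite charge, 1−.
Anion: ligand charges sum to -3; for the ion to be 1−, Ni = +2.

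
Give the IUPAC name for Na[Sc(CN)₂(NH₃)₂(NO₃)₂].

The 1 sodium counter-ion carries a total charge of +1, so each complex ion is 1−.
Ligand charges: 2×ammine (neutral), 2×cyano (-1 each), 2×nitrato (-1 each); total -4. So Sc + (-4) = 1−, giving Sc = +3.
Ligands are named alphabetically: ammine before cyano before nitrato.
The complex ion is anionic, so scandium takes the -ate form scandate(III).

sodium diamminedicyanodinitratoscandate(III)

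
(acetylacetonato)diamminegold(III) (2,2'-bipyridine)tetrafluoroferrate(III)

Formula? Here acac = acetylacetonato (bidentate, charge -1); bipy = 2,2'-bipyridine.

Cation [Au…]: ligand charges -1, Au(III) ⇒ ion charge 2+.
Anion [Fe…]: ligand charges -4, Fe(III) ⇒ ion charge 1−.
One 2+ cation requires 2 of the 1− anion.

[Au(acac)(NH3)2][Fe(bipy)F4]2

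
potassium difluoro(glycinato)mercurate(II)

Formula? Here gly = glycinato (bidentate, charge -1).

Ligands: 1 glycinato (gly, -1), 2 fluoro (F, -1). Ligand charge sum = -3.
With Hg in oxidation state +2, the complex ion is [Hg...]^1−.
Charge balance with potassium (+1) requires 1 complex ion per 1 potassium.

K[HgF2(gly)]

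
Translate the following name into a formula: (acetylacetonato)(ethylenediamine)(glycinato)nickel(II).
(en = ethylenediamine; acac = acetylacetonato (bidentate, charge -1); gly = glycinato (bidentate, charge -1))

Ligands: 1 ethylenediamine (en, neutral), 1 acetylacetonato (acac, -1), 1 glycinato (gly, -1). Ligand charge sum = -2.
With Ni in oxidation state +2, the complex ion is [Ni...].

[Ni(acac)(en)(gly)]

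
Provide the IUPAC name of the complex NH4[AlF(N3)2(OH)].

The 1 ammonium counter-ion carries a total charge of +1, so each complex ion is 1−.
Ligand charges: 2×azido (-1 each), 1×fluoro (-1 each), 1×hydroxo (-1 each); total -4. So Al + (-4) = 1−, giving Al = +3.
The complex ion is anionic, so aluminium takes the -ate form aluminate(III).

ammonium diazidofluorohydroxoaluminate(III)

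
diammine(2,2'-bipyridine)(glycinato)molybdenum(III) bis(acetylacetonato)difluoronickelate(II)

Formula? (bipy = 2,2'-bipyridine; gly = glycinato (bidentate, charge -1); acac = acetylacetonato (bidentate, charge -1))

[Mo(bipy)(gly)(NH3)2][Ni(acac)2F2]

Cation [Mo…]: ligand charges -1, Mo(III) ⇒ ion charge 2+.
Anion [Ni…]: ligand charges -4, Ni(II) ⇒ ion charge 2−.
One 2+ cation balances one 2− anion.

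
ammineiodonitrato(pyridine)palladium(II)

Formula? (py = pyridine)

[PdI(NH3)(NO3)(py)]

Ligands: 1 ammine (NH3, neutral), 1 pyridine (py, neutral), 1 iodo (I, -1), 1 nitrato (NO3, -1). Ligand charge sum = -2.
With Pd in oxidation state +2, the complex ion is [Pd...].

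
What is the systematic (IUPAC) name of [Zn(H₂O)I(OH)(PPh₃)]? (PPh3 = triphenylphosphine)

aquahydroxoiodo(triphenylphosphine)zinc(II)

There is no counter-ion, so the complex is neutral overall.
Ligand charges: 1×hydroxo (-1 each), 1×iodo (-1 each), 1×triphenylphosphine (neutral), 1×aqua (neutral); total -2. So Zn + (-2) = 0, giving Zn = +2.
Ligands are named alphabetically: aqua before hydroxo before iodo before triphenylphosphine.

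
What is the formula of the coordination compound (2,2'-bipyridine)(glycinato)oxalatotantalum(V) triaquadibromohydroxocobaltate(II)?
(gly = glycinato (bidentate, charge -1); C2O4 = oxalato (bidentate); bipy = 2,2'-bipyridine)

[Ta(bipy)(C2O4)(gly)][CoBr2(H2O)3(OH)]2

Cation [Ta…]: ligand charges -3, Ta(V) ⇒ ion charge 2+.
Anion [Co…]: ligand charges -3, Co(II) ⇒ ion charge 1−.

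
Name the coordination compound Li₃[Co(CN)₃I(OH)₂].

The 3 lithium counter-ions carry a total charge of +3, so each complex ion is 3−.
Ligand charges: 3×cyano (-1 each), 2×hydroxo (-1 each), 1×iodo (-1 each); total -6. So Co + (-6) = 3−, giving Co = +3.
Ligands are named alphabetically: cyano before hydroxo before iodo.
The complex ion is anionic, so cobalt takes the -ate form cobaltate(III).

lithium tricyanodihydroxoiodocobaltate(III)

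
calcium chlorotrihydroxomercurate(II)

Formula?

Ca[HgCl(OH)3]

Ligands: 1 chloro (Cl, -1), 3 hydroxo (OH, -1). Ligand charge sum = -4.
Charge balance with calcium (+2) requires 1 complex ion per 1 calcium.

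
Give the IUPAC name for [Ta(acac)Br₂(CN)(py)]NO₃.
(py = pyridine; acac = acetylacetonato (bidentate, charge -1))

(acetylacetonato)dibromocyano(pyridine)tantalum(V) nitrate

The 1 nitrate counter-ion carries a total charge of -1, so each complex ion is 1+.
Ligand charges: 1×pyridine (neutral), 2×bromo (-1 each), 1×acetylacetonato (-1 each), 1×cyano (-1 each); total -4. So Ta + (-4) = 1+, giving Ta = +5.
Ligands are named alphabetically: acetylacetonato before bromo before cyano before pyridine.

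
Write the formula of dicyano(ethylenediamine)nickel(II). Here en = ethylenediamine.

[Ni(CN)2(en)]

Ligands: 2 cyano (CN, -1), 1 ethylenediamine (en, neutral). Ligand charge sum = -2.
With Ni in oxidation state +2, the complex ion is [Ni...].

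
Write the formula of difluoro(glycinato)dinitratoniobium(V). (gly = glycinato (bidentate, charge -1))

[NbF2(gly)(NO3)2]

Ligands: 1 glycinato (gly, -1), 2 fluoro (F, -1), 2 nitrato (NO3, -1). Ligand charge sum = -5.
With Nb in oxidation state +5, the complex ion is [Nb...].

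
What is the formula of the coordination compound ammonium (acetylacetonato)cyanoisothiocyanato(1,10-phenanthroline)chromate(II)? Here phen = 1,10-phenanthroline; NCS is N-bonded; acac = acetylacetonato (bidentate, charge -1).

Ligands: 1 1,10-phenanthroline (phen, neutral), 1 isothiocyanato (NCS, -1), 1 acetylacetonato (acac, -1), 1 cyano (CN, -1). Ligand charge sum = -3.
With Cr in oxidation state +2, the complex ion is [Cr...]^1−.
Charge balance with ammonium (+1) requires 1 complex ion per 1 ammonium.

NH4[Cr(acac)(CN)(NCS)(phen)]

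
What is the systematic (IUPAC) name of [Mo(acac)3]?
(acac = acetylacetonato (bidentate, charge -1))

There is no counter-ion, so the complex is neutral overall.
Ligand charges: 3×acetylacetonato (-1 each); total -3. So Mo + (-3) = 0, giving Mo = +3.

tris(acetylacetonato)molybdenum(III)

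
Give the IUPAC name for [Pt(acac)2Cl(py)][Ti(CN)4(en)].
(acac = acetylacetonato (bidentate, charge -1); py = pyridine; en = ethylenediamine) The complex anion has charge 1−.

Both ions are complex: the cation is named first with the plain metal name, the anion second with the -ate form; each ion's ligands are alphabetised independently.
The complex anion is given as 1−; its ligand charges sum to -4, so Ti = +3.
A 1:1 salt means the cation carries the equal and opposite charge, 1+.
Cation: ligand charges sum to -3; for the ion to be 1+, Pt = +4.

bis(acetylacetonato)chloro(pyridine)platinum(IV) tetracyano(ethylenediamine)titanate(III)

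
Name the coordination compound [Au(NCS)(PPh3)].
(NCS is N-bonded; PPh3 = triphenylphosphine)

There is no counter-ion, so the complex is neutral overall.
Ligand charges: 1×isothiocyanato (-1 each), 1×triphenylphosphine (neutral); total -1. So Au + (-1) = 0, giving Au = +1.
Ligands are named alphabetically: isothiocyanato before triphenylphosphine.

isothiocyanato(triphenylphosphine)gold(I)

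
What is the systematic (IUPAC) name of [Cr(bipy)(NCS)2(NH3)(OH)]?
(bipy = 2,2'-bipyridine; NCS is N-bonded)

ammine(2,2'-bipyridine)hydroxodiisothiocyanatochromium(III)

There is no counter-ion, so the complex is neutral overall.
Ligand charges: 1×ammine (neutral), 1×2,2'-bipyridine (neutral), 2×isothiocyanato (-1 each), 1×hydroxo (-1 each); total -3. So Cr + (-3) = 0, giving Cr = +3.
Ligands are named alphabetically: ammine before bipyridine before hydroxo before isothiocyanato.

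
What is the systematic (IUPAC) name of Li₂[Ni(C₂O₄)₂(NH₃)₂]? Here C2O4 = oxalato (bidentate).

lithium diamminedioxalatonickelate(II)

The 2 lithium counter-ions carry a total charge of +2, so each complex ion is 2−.
Ligand charges: 2×oxalato (-2 each), 2×ammine (neutral); total -4. So Ni + (-4) = 2−, giving Ni = +2.
The complex ion is anionic, so nickel takes the -ate form nickelate(II).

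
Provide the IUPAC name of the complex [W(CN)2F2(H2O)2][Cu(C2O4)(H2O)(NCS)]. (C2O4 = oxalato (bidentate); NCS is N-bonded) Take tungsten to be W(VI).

Both ions are complex: the cation is named first with the plain metal name, the anion second with the -ate form; each ion's ligands are alphabetised independently.
W is given as +6; the cation's ligand charges sum to -4, so the complex cation is 2+.
A 1:1 salt means the anion carries the equal and opposite charge, 2−.
Anion: ligand charges sum to -3; for the ion to be 2−, Cu = +1.

diaquadicyanodifluorotungsten(VI) aquaisothiocyanatooxalatocuprate(I)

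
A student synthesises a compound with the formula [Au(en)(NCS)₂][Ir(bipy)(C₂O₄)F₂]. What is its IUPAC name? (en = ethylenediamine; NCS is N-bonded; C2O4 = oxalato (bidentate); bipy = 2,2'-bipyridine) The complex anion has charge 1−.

The complex anion is given as 1−; its ligand charges sum to -4, so Ir = +3.
A 1:1 salt means the cation carries the equal and opposite charge, 1+.
Cation: ligand charges sum to -2; for the ion to be 1+, Au = +3.

(ethylenediamine)diisothiocyanatogold(III) (2,2'-bipyridine)difluorooxalatoiridate(III)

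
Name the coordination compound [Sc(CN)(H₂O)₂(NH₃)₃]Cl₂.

triamminediaquacyanoscandium(III) chloride

The 2 chloride counter-ions carry a total charge of -2, so each complex ion is 2+.
Ligand charges: 3×ammine (neutral), 1×cyano (-1 each), 2×aqua (neutral); total -1. So Sc + (-1) = 2+, giving Sc = +3.
Ligands are named alphabetically: ammine before aqua before cyano.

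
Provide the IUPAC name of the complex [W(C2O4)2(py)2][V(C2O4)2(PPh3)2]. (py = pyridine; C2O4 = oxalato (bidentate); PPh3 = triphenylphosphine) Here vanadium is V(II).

Both ions are complex: the cation is named first with the plain metal name, the anion second with the -ate form; each ion's ligands are alphabetised independently.
V is given as +2; the anion's ligand charges sum to -4, so the complex anion is 2−.
A 1:1 salt means the cation carries the equal and opposite charge, 2+.
Cation: ligand charges sum to -4; for the ion to be 2+, W = +6.

dioxalatobis(pyridine)tungsten(VI) dioxalatobis(triphenylphosphine)vanadate(II)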